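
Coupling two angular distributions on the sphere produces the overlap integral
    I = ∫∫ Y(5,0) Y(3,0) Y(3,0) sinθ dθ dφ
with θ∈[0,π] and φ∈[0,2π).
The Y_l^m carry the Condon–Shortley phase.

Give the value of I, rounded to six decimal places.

0.000000

l₁+l₂+l₃=11 is odd: 3j(l;000)=0 ⇒ I=0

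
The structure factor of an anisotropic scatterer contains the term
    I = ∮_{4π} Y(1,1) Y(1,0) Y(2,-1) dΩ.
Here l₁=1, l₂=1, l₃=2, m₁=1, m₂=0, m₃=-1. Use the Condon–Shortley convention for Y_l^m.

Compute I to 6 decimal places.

-0.218510

Checks pass: Σm=0; 4 even; l₃=2∈[0,2].
(2·1+1)(2·1+1)(2·2+1) = 45
Δ: 0! 2! 2! / 5! → 1/30
sum: t=0:+1/1 = 1/1
3j²(1 1 2; 0 0 0) = Δ·Π!·Σ² = 2/15  (sign +1)
sum: t=0:+1/2 = 1/2
3j²(1 1 2; 1 0 -1) = Δ·Π!·Σ² = 1/10  (sign -1)
combine: 4πI² = 45·2/15·1/10 = 3/5
take √, sign -1: I = -0.21850969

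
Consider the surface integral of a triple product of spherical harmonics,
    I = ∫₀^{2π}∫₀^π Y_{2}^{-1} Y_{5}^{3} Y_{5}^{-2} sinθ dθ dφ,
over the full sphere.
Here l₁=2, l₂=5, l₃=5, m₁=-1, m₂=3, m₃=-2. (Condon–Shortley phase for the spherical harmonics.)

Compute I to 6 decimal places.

-0.161739

Checks pass: Σm=0; 12 even; l₃=5∈[3,7].
(2·2+1)(2·5+1)(2·5+1) = 605
Δ: 2! 2! 8! / 13! → 1/38610
sum: t=0:+1/2880 t=1:−1/576 t=2:+1/2880 = -1/960
3j²(2 5 5; 0 0 0) = Δ·Π!·Σ² = 10/429  (sign +1)
sum: t=1:−1/10080 t=2:+1/2880 = 1/4032
3j²(2 5 5; -1 3 -2) = Δ·Π!·Σ² = 10/429  (sign -1)
combine: 4πI² = 605·10/429·10/429 = 500/1521
take √, sign -1: I = -0.16173926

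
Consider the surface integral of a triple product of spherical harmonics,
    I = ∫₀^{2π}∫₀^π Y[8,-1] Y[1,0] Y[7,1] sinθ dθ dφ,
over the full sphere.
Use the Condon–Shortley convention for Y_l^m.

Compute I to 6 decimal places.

-0.242860

m-sum 0 ✓  L=16 even ✓  7≤7≤9 ✓
Π(2lᵢ+1) = 17×3×15 = 765
triangle coeff Δ(8,1,7) = 1/2040
Σ_t [1,1]: t=1:−1/25401600 = -1/25401600
(3j)²=8/255 [(8 1 7; 0 0 0)], sign=+1
Σ_t [1,1]: t=1:−1/29030400 = -1/29030400
(3j)²=21/680 [(8 1 7; -1 0 1)], sign=-1
⇒ 4πI² = 63/85
I = (-1)√(63/85/(4π)) = -0.24285994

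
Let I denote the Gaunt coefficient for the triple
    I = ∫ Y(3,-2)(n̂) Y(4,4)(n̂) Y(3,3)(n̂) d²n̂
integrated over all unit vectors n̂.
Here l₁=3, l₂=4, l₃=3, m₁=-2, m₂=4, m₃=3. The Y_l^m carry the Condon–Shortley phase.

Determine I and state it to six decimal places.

0.000000

m-sum = -2 + 4 + 3 = 5 ≠ 0 ⇒ I = 0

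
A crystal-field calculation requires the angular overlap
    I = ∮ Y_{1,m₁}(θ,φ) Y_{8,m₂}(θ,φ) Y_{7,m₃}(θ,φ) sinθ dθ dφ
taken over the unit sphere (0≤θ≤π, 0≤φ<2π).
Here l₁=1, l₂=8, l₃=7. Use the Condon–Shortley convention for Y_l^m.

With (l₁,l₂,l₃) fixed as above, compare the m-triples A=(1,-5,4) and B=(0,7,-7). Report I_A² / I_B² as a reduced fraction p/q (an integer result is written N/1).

Shared (l₁,l₂,l₃)=(1,8,7): N and (l;000)² cancel in I_A²/I_B².
A: Δ = 2!·0!·14!/17! = 1/2040; Racah Σ t=0..0: t=0:+1/479001600 = 1/479001600; ⇒ 3j(1 8 7; 1 -5 4)² = 13/340, sgn -1
B: Δ = 2!·0!·14!/17! = 1/2040; Racah Σ t=1..1: t=1:−1/87178291200 = -1/87178291200; ⇒ 3j(1 8 7; 0 7 -7)² = 1/136, sgn -1
I_A²/I_B² = (13/340)/(1/136) = 26/5

26/5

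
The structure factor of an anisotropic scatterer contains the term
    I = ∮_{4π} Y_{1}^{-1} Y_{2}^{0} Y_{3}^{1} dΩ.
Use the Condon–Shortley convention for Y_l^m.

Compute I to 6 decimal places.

-0.202301

Rules hold: Σm=0, L=6 even, 1≤3≤3.
N = 3·5·7 = 105
Δ = 0!·2!·4!/7! = 1/105
Racah Σ t=0..0: t=0:+1/4 = 1/4
⇒ 3j(1 2 3; 0 0 0)² = 3/35, sgn -1
Racah Σ t=0..0: t=0:+1/8 = 1/8
⇒ 3j(1 2 3; -1 0 1)² = 2/35, sgn +1
4πI² = N·(3j₀)²·(3jₘ)² = 18/35
I = -1·√(0.514286/4π) = -0.20230066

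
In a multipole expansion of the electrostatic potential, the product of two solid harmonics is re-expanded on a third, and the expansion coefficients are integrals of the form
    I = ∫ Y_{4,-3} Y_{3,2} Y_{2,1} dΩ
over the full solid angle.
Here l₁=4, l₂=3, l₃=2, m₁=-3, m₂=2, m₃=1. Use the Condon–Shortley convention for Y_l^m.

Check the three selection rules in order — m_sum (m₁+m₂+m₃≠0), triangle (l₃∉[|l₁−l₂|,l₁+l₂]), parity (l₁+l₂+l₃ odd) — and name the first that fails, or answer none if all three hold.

parity

m₁+m₂+m₃ = -3 + 2 + 1 = 0  ✓
triangle: |4−3|=1 ≤ l₃=2 ≤ 4+3=7  ✓
parity: l₁+l₂+l₃ = 9 is odd  ✗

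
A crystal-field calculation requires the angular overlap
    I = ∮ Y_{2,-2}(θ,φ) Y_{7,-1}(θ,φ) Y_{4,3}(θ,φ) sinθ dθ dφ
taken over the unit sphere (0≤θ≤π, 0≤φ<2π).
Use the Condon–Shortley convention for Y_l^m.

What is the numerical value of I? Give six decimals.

0.000000

l₃=4 ∉ [5,9] — triangle fails ⇒ I = 0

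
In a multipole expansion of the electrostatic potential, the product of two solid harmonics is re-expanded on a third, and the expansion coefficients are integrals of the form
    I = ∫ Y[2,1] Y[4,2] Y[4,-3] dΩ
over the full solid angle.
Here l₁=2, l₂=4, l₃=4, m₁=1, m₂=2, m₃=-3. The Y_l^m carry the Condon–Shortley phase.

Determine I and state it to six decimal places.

-0.187702

Rules hold: Σm=0, L=10 even, 2≤4≤6.
N = 5·9·9 = 405
Δ = 2!·2!·6!/11! = 1/13860
Racah Σ t=0..2: t=0:+1/192 t=1:−1/36 t=2:+1/192 = -5/288
⇒ 3j(2 4 4; 0 0 0)² = 20/693, sgn -1
Racah Σ t=0..1: t=0:+1/1440 t=1:−1/240 = -1/288
⇒ 3j(2 4 4; 1 2 -3)² = 5/132, sgn +1
4πI² = N·(3j₀)²·(3jₘ)² = 375/847
I = -1·√(0.442739/4π) = -0.18770204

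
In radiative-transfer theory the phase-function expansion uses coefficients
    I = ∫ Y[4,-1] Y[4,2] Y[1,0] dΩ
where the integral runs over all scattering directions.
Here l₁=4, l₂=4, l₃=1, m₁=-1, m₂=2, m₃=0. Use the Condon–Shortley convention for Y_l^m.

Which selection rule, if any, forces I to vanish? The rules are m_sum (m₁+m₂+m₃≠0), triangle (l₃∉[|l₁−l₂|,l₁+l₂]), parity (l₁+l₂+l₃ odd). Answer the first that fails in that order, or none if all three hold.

m_sum

m₁+m₂+m₃ = -1 + 2 + 0 = 1  ✗
triangle: |4−4|=0 ≤ l₃=1 ≤ 4+4=8
parity: l₁+l₂+l₃ = 9 is odd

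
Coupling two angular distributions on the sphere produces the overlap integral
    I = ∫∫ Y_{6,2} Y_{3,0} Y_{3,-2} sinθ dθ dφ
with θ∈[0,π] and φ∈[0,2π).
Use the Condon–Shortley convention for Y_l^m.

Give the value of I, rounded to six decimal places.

m-sum 0 ✓  L=12 even ✓  3≤3≤9 ✓
Π(2lᵢ+1) = 13×7×7 = 637
triangle coeff Δ(6,3,3) = 1/12012
Σ_t [3,3]: t=3:−1/1296 = -1/1296
(3j)²=100/3003 [(6 3 3; 0 0 0)], sign=+1
Σ_t [3,3]: t=3:−1/4320 = -1/4320
(3j)²=8/429 [(6 3 3; 2 0 -2)], sign=+1
⇒ 4πI² = 5600/14157
I = (+1)√(5600/14157/(4π)) = 0.17742036

0.177420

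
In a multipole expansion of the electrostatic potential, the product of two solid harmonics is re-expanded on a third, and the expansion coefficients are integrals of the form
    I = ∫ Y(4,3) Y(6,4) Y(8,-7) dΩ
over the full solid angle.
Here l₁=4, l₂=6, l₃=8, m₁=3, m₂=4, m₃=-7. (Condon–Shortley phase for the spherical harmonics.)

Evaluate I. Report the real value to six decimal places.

Checks pass: Σm=0; 18 even; l₃=8∈[2,10].
(2·4+1)(2·6+1)(2·8+1) = 1989
Δ: 2! 6! 10! / 19! → 1/23279256
sum: t=0:+1/1658880 t=1:−1/518400 t=2:+1/1658880 = -1/1382400
3j²(4 6 8; 0 0 0) = Δ·Π!·Σ² = 504/46189  (sign -1)
sum: t=0:+1/870912000 t=1:−1/261273600 = -1/373248000
3j²(4 6 8; 3 4 -7) = Δ·Π!·Σ² = 343/23256  (sign +1)
combine: 4πI² = 1989·504/46189·343/23256 = 21609/67507
take √, sign -1: I = -0.15960188

-0.159602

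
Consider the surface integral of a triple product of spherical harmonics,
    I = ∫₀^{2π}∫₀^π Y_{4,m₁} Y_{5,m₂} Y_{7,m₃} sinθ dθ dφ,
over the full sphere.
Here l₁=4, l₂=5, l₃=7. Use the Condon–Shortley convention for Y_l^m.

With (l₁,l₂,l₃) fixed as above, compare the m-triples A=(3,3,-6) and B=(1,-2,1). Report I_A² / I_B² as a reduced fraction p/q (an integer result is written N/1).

Same 4,5,7: normalisation and zero-m 3j drop out of the ratio.
A: Δ: 2! 6! 8! / 17! → 1/6126120; sum: t=0:+1/9676800 t=1:−1/3628800 = -1/5806080; 3j²(4 5 7; 3 3 -6) = Δ·Π!·Σ² = 5/408  (sign +1)
B: Δ: 2! 6! 8! / 17! → 1/6126120; sum: t=0:+1/51840 t=1:−1/69120 t=2:+1/1209600 = 41/7257600; 3j²(4 5 7; 1 -2 1) = Δ·Π!·Σ² = 1681/510510  (sign +1)
I_A²/I_B² = (5/408)/(1681/510510) = 25025/6724

25025/6724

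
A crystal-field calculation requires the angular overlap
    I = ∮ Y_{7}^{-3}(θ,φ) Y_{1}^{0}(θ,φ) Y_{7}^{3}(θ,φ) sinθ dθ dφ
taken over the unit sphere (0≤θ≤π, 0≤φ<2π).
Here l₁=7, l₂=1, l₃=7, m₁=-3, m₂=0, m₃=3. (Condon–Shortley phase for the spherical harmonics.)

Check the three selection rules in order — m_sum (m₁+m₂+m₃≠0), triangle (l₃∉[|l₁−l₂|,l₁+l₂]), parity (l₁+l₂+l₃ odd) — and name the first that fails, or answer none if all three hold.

m₁+m₂+m₃ = -3 + 0 + 3 = 0  ✓
triangle: |7−1|=6 ≤ l₃=7 ≤ 7+1=8  ✓
parity: l₁+l₂+l₃ = 15 is odd  ✗

parity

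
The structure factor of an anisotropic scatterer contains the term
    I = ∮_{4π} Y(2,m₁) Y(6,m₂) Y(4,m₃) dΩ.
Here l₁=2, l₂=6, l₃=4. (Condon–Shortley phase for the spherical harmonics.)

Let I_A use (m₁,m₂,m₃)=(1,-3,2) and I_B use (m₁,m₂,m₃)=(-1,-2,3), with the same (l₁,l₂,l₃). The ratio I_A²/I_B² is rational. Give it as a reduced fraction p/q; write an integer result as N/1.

Same 2,6,4: normalisation and zero-m 3j drop out of the ratio.
A: Δ: 4! 0! 8! / 13! → 1/6435; sum: t=1:−1/8640 = -1/8640; 3j²(2 6 4; 1 -3 2) = Δ·Π!·Σ² = 28/715  (sign -1)
B: Δ: 4! 0! 8! / 13! → 1/6435; sum: t=3:−1/30240 = -1/30240; 3j²(2 6 4; -1 -2 3) = Δ·Π!·Σ² = 32/6435  (sign +1)
I_A²/I_B² = (28/715)/(32/6435) = 63/8

63/8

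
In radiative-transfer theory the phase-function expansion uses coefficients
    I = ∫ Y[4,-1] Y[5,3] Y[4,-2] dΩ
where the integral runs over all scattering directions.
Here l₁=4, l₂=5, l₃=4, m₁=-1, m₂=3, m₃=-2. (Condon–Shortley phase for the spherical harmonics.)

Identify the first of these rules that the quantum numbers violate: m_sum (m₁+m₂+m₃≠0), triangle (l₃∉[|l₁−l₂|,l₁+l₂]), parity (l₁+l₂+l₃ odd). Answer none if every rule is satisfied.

azimuthal sum: -1 + 3 − 2 = 0  ✓
1 ≤ 4 ≤ 9 (triangle on l)  ✓
L = 4 + 5 + 4 = 13 (odd)  ✗

parity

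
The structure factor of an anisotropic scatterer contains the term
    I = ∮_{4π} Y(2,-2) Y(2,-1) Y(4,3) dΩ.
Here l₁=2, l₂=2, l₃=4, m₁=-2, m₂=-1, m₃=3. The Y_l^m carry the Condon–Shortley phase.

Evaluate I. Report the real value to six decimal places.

Rules hold: Σm=0, L=8 even, 0≤4≤4.
N = 5·5·9 = 225
Δ = 0!·4!·4!/9! = 1/630
Racah Σ t=0..0: t=0:+1/16 = 1/16
⇒ 3j(2 2 4; 0 0 0)² = 2/35, sgn +1
Racah Σ t=0..0: t=0:+1/144 = 1/144
⇒ 3j(2 2 4; -2 -1 3)² = 1/18, sgn -1
4πI² = N·(3j₀)²·(3jₘ)² = 5/7
I = -1·√(0.714286/4π) = -0.23841361

-0.238414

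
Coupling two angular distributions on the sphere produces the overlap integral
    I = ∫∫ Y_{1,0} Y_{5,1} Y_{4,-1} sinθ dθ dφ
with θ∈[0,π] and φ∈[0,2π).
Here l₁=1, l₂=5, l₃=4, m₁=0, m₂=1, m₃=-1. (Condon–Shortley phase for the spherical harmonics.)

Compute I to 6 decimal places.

-0.240571

Checks pass: Σm=0; 10 even; l₃=4∈[4,6].
(2·1+1)(2·5+1)(2·4+1) = 297
Δ: 2! 0! 8! / 11! → 1/495
sum: t=1:−1/576 = -1/576
3j²(1 5 4; 0 0 0) = Δ·Π!·Σ² = 5/99  (sign -1)
sum: t=1:−1/720 = -1/720
3j²(1 5 4; 0 1 -1) = Δ·Π!·Σ² = 8/165  (sign +1)
combine: 4πI² = 297·5/99·8/165 = 8/11
take √, sign -1: I = -0.24057125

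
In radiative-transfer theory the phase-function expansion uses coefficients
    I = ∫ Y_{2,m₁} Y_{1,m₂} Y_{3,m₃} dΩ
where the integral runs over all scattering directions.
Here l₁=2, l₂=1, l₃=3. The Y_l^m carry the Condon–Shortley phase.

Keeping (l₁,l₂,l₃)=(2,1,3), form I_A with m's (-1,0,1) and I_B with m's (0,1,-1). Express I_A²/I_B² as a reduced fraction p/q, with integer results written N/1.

Same 2,1,3: normalisation and zero-m 3j drop out of the ratio.
A: Δ: 0! 4! 2! / 7! → 1/105; sum: t=0:+1/6 = 1/6; 3j²(2 1 3; -1 0 1) = Δ·Π!·Σ² = 8/105  (sign +1)
B: Δ: 0! 4! 2! / 7! → 1/105; sum: t=0:+1/8 = 1/8; 3j²(2 1 3; 0 1 -1) = Δ·Π!·Σ² = 2/35  (sign +1)
I_A²/I_B² = (8/105)/(2/35) = 4/3

4/3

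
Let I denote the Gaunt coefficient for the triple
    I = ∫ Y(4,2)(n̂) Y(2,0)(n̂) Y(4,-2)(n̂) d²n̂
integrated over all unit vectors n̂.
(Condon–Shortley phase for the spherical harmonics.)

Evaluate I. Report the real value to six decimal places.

Checks pass: Σm=0; 10 even; l₃=4∈[2,6].
(2·4+1)(2·2+1)(2·4+1) = 405
Δ: 2! 6! 2! / 11! → 1/13860
sum: t=0:+1/192 t=1:−1/36 t=2:+1/192 = -5/288
3j²(4 2 4; 0 0 0) = Δ·Π!·Σ² = 20/693  (sign -1)
sum: t=0:+1/192 t=1:−1/120 t=2:+1/2880 = -1/360
3j²(4 2 4; 2 0 -2) = Δ·Π!·Σ² = 16/3465  (sign -1)
combine: 4πI² = 405·20/693·16/3465 = 320/5929
take √, sign +1: I = 0.06553591

0.065536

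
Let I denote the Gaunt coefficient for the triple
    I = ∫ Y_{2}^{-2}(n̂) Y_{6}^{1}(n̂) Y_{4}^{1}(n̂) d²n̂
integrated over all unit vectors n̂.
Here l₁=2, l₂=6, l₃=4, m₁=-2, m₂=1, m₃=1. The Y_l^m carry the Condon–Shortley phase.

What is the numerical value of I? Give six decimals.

-0.094091

Checks pass: Σm=0; 12 even; l₃=4∈[4,8].
(2·2+1)(2·6+1)(2·4+1) = 585
Δ: 4! 0! 8! / 13! → 1/6435
sum: t=2:+1/2304 = 1/2304
3j²(2 6 4; 0 0 0) = Δ·Π!·Σ² = 5/143  (sign +1)
sum: t=4:+1/17280 = 1/17280
3j²(2 6 4; -2 1 1) = Δ·Π!·Σ² = 7/1287  (sign -1)
combine: 4πI² = 585·5/143·7/1287 = 175/1573
take √, sign -1: I = -0.09409136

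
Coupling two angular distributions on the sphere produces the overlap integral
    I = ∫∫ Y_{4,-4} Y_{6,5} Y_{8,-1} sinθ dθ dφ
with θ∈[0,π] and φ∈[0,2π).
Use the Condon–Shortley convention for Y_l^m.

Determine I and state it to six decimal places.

Rules hold: Σm=0, L=18 even, 2≤8≤10.
N = 9·13·17 = 1989
Δ = 2!·6!·10!/19! = 1/23279256
Racah Σ t=0..2: t=0:+1/1658880 t=1:−1/518400 t=2:+1/1658880 = -1/1382400
⇒ 3j(4 6 8; 0 0 0)² = 504/46189, sgn -1
Racah Σ t=2..2: t=2:+1/522547200 = 1/522547200
⇒ 3j(4 6 8; -4 5 -1)² = 35/75582, sgn -1
4πI² = N·(3j₀)²·(3jₘ)² = 8820/877591
I = +1·√(0.0100502/4π) = 0.02828025

0.028280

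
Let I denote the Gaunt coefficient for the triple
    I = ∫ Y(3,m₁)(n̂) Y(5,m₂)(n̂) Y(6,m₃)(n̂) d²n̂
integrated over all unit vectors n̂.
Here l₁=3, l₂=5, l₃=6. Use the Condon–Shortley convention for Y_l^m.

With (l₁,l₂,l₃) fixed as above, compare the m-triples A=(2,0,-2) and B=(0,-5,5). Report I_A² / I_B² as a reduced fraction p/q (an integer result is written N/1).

Same 3,5,6: normalisation and zero-m 3j drop out of the ratio.
A: Δ: 2! 4! 8! / 15! → 1/675675; sum: t=0:+1/8640 t=1:−1/13824 = 1/23040; 3j²(3 5 6; 2 0 -2) = Δ·Π!·Σ² = 2/429  (sign +1)
B: Δ: 2! 4! 8! / 15! → 1/675675; sum: t=0:+1/483840 = 1/483840; 3j²(3 5 6; 0 -5 5) = Δ·Π!·Σ² = 3/91  (sign -1)
I_A²/I_B² = (2/429)/(3/91) = 14/99

14/99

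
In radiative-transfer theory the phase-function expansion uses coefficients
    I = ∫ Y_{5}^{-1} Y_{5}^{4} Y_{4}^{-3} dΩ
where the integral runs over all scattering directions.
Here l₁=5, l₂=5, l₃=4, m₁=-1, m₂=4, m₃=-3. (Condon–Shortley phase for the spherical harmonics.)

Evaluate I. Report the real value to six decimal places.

-0.168084

Checks pass: Σm=0; 14 even; l₃=4∈[0,10].
(2·5+1)(2·5+1)(2·4+1) = 1089
Δ: 6! 4! 4! / 15! → 1/3153150
sum: t=1:−1/69120 t=2:+1/1728 t=3:−1/576 t=4:+1/1728 t=5:−1/69120 = -7/11520
3j²(5 5 4; 0 0 0) = Δ·Π!·Σ² = 2/143  (sign -1)
sum: t=5:−1/17280 t=6:+1/103680 = -1/20736
3j²(5 5 4; -1 4 -3) = Δ·Π!·Σ² = 10/429  (sign +1)
combine: 4πI² = 1089·2/143·10/429 = 60/169
take √, sign -1: I = -0.16808437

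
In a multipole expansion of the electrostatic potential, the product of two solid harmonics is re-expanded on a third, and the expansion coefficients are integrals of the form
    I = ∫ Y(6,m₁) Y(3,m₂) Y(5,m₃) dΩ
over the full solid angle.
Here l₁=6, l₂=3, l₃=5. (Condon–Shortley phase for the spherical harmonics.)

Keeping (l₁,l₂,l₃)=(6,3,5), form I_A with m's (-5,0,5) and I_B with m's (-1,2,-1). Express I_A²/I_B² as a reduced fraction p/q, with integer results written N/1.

33/14

l's match ⇒ only the (l;m) 3-j factors differ between A and B.
A: triangle coeff Δ(6,3,5) = 1/675675; Σ_t [3,3]: t=3:−1/483840 = -1/483840; (3j)²=3/91 [(6 3 5; -5 0 5)], sign=-1
B: triangle coeff Δ(6,3,5) = 1/675675; Σ_t [3,4]: t=3:−1/6912 t=4:+1/17280 = -1/11520; (3j)²=2/143 [(6 3 5; -1 2 -1)], sign=-1
I_A²/I_B² = (3/91)/(2/143) = 33/14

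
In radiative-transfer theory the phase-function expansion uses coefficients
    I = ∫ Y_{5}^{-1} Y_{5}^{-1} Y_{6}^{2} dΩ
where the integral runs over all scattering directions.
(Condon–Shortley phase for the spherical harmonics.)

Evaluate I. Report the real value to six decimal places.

0.125759

m-sum 0 ✓  L=16 even ✓  0≤6≤10 ✓
Π(2lᵢ+1) = 11×11×13 = 1573
triangle coeff Δ(5,5,6) = 1/28588560
Σ_t [0,4]: t=0:+1/345600 t=1:−1/13824 t=2:+1/5184 t=3:−1/13824 t=4:+1/345600 = 7/129600
(3j)²=80/7293 [(5 5 6; 0 0 0)], sign=+1
Σ_t [0,4]: t=0:+1/829440 t=1:−1/25920 t=2:+1/9216 t=3:−1/25920 t=4:+1/829440 = 7/207360
(3j)²=28/2431 [(5 5 6; -1 -1 2)], sign=+1
⇒ 4πI² = 2240/11271
I = (+1)√(2240/11271/(4π)) = 0.12575865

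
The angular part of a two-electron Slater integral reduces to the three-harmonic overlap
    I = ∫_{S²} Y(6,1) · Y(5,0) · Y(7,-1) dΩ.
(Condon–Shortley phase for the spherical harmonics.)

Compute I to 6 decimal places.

Rules hold: Σm=0, L=18 even, 1≤7≤11.
N = 13·11·15 = 2145
Δ = 4!·8!·6!/19! = 1/174594420
Racah Σ t=0..4: t=0:+1/4147200 t=1:−1/207360 t=2:+1/82944 t=3:−1/207360 t=4:+1/4147200 = 1/345600
⇒ 3j(6 5 7; 0 0 0)² = 420/46189, sgn -1
Racah Σ t=0..4: t=0:+1/2073600 t=1:−1/165888 t=2:+1/103680 t=3:−1/414720 t=4:+1/14515200 = 17/9676800
⇒ 3j(6 5 7; 1 0 -1)² = 85/19019, sgn +1
4πI² = N·(3j₀)²·(3jₘ)² = 4500/51623
I = -1·√(0.0871704/4π) = -0.08328748

-0.083287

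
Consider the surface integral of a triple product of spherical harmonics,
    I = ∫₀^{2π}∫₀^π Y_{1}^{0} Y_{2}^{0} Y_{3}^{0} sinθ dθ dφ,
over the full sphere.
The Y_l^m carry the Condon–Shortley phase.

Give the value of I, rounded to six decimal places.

Checks pass: Σm=0; 6 even; l₃=3∈[1,3].
(2·1+1)(2·2+1)(2·3+1) = 105
Δ: 0! 2! 4! / 7! → 1/105
sum: t=0:+1/4 = 1/4
3j²(1 2 3; 0 0 0) = Δ·Π!·Σ² = 3/35  (sign -1)
(m-triple is (0,0,0) — same symbol as above.)
combine: 4πI² = 105·3/35·3/35 = 27/35
take √, sign +1: I = 0.24776670

0.247767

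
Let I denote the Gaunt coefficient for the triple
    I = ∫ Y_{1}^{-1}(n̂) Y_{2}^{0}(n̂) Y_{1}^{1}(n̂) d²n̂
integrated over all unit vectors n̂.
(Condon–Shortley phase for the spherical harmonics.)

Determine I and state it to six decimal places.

0.126157

Rules hold: Σm=0, L=4 even, 1≤1≤3.
N = 3·5·3 = 45
Δ = 2!·0!·2!/5! = 1/30
Racah Σ t=1..1: t=1:−1/1 = -1/1
⇒ 3j(1 2 1; 0 0 0)² = 2/15, sgn +1
Racah Σ t=2..2: t=2:+1/4 = 1/4
⇒ 3j(1 2 1; -1 0 1)² = 1/30, sgn +1
4πI² = N·(3j₀)²·(3jₘ)² = 1/5
I = +1·√(0.2/4π) = 0.12615663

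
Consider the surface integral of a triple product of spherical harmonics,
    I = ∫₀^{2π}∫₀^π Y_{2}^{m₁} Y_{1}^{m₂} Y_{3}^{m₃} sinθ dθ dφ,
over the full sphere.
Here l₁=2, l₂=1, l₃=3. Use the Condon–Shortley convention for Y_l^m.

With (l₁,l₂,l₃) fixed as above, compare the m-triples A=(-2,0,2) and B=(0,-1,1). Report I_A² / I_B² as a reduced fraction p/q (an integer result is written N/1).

5/6

Same 2,1,3: normalisation and zero-m 3j drop out of the ratio.
A: Δ: 0! 4! 2! / 7! → 1/105; sum: t=0:+1/24 = 1/24; 3j²(2 1 3; -2 0 2) = Δ·Π!·Σ² = 1/21  (sign -1)
B: Δ: 0! 4! 2! / 7! → 1/105; sum: t=0:+1/8 = 1/8; 3j²(2 1 3; 0 -1 1) = Δ·Π!·Σ² = 2/35  (sign +1)
I_A²/I_B² = (1/21)/(2/35) = 5/6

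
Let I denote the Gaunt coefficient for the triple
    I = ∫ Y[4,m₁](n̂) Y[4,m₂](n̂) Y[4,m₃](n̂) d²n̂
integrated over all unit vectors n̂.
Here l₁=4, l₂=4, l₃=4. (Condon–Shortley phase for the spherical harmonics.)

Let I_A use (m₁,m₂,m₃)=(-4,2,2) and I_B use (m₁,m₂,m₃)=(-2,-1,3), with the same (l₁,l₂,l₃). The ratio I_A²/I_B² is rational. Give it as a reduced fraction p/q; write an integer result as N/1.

9/1

Shared (l₁,l₂,l₃)=(4,4,4): N and (l;000)² cancel in I_A²/I_B².
A: Δ = 4!·4!·4!/13! = 1/450450; Racah Σ t=4..4: t=4:+1/2304 = 1/2304; ⇒ 3j(4 4 4; -4 2 2)² = 5/143, sgn +1
B: Δ = 4!·4!·4!/13! = 1/450450; Racah Σ t=2..3: t=2:+1/576 t=3:−1/864 = 1/1728; ⇒ 3j(4 4 4; -2 -1 3)² = 5/1287, sgn -1
I_A²/I_B² = (5/143)/(5/1287) = 9/1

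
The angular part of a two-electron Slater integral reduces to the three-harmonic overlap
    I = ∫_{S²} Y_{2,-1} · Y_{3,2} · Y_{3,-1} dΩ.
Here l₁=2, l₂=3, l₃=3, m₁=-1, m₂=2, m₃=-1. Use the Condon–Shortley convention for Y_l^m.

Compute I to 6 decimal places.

Rules hold: Σm=0, L=8 even, 1≤3≤5.
N = 5·7·7 = 245
Δ = 2!·2!·4!/9! = 1/3780
Racah Σ t=0..2: t=0:+1/24 t=1:−1/4 t=2:+1/24 = -1/6
⇒ 3j(2 3 3; 0 0 0)² = 4/105, sgn +1
Racah Σ t=1..2: t=1:−1/48 t=2:+1/12 = 1/16
⇒ 3j(2 3 3; -1 2 -1)² = 1/28, sgn +1
4πI² = N·(3j₀)²·(3jₘ)² = 1/3
I = +1·√(0.333333/4π) = 0.16286750

0.162868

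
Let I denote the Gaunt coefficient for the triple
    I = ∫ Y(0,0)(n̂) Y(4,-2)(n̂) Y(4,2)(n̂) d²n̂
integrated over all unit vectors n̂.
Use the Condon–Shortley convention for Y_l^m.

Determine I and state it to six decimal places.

m-sum 0 ✓  L=8 even ✓  4≤4≤4 ✓
Π(2lᵢ+1) = 1×9×9 = 81
triangle coeff Δ(0,4,4) = 1/9
Σ_t [0,0]: t=0:+1/576 = 1/576
(3j)²=1/9 [(0 4 4; 0 0 0)], sign=+1
Σ_t [0,0]: t=0:+1/1440 = 1/1440
(3j)²=1/9 [(0 4 4; 0 -2 2)], sign=+1
⇒ 4πI² = 1/1
I = (+1)√(1/1/(4π)) = 0.28209479

0.282095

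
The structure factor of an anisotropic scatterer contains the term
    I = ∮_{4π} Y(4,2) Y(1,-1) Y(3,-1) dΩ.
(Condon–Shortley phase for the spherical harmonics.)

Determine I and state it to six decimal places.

Checks pass: Σm=0; 8 even; l₃=3∈[3,5].
(2·4+1)(2·1+1)(2·3+1) = 189
Δ: 2! 6! 0! / 9! → 1/252
sum: t=1:−1/36 = -1/36
3j²(4 1 3; 0 0 0) = Δ·Π!·Σ² = 4/63  (sign +1)
sum: t=0:+1/96 = 1/96
3j²(4 1 3; 2 -1 -1) = Δ·Π!·Σ² = 5/84  (sign +1)
combine: 4πI² = 189·4/63·5/84 = 5/7
take √, sign +1: I = 0.23841361

0.238414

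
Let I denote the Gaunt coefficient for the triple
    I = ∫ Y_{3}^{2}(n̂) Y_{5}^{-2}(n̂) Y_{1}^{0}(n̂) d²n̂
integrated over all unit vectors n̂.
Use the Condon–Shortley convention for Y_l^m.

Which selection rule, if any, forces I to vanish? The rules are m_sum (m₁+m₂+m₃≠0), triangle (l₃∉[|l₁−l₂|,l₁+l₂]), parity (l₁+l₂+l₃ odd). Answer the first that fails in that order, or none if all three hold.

triangle

Σmᵢ = 0  ✓
l₃∈[|l₁−l₂|,l₁+l₂]=[2,8], have l₃=1  ✗
Σlᵢ = 9 ⇒ odd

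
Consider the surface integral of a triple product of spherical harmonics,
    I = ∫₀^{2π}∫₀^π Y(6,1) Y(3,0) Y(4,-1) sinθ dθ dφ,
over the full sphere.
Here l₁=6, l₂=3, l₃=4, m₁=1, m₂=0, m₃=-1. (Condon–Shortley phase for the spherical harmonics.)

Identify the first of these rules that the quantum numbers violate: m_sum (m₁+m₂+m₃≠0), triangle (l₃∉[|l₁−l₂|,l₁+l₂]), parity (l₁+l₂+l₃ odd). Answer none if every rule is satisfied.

parity

Σmᵢ = 0  ✓
l₃∈[|l₁−l₂|,l₁+l₂]=[3,9], have l₃=4  ✓
Σlᵢ = 13 ⇒ odd  ✗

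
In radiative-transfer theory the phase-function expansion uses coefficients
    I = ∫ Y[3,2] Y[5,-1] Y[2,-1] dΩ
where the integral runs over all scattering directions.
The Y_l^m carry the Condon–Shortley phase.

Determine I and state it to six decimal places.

Rules hold: Σm=0, L=10 even, 2≤2≤8.
N = 7·11·5 = 385
Δ = 6!·0!·4!/11! = 1/2310
Racah Σ t=3..3: t=3:−1/144 = -1/144
⇒ 3j(3 5 2; 0 0 0)² = 10/231, sgn -1
Racah Σ t=1..1: t=1:−1/720 = -1/720
⇒ 3j(3 5 2; 2 -1 -1)² = 4/385, sgn +1
4πI² = N·(3j₀)²·(3jₘ)² = 40/231
I = -1·√(0.17316/4π) = -0.11738675

-0.117387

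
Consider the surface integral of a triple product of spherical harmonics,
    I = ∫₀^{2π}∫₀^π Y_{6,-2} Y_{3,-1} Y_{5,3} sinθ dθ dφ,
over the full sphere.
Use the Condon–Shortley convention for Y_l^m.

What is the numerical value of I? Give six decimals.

-0.145631

Checks pass: Σm=0; 14 even; l₃=5∈[3,9].
(2·6+1)(2·3+1)(2·5+1) = 1001
Δ: 4! 8! 2! / 15! → 1/675675
sum: t=1:−1/8640 t=2:+1/2304 t=3:−1/8640 = 7/34560
3j²(6 3 5; 0 0 0) = Δ·Π!·Σ² = 7/429  (sign -1)
sum: t=0:+1/1935360 t=1:−1/30240 t=2:+1/11520 = 1/18432
3j²(6 3 5; -2 -1 3) = Δ·Π!·Σ² = 7/429  (sign +1)
combine: 4πI² = 1001·7/429·7/429 = 343/1287
take √, sign -1: I = -0.14563067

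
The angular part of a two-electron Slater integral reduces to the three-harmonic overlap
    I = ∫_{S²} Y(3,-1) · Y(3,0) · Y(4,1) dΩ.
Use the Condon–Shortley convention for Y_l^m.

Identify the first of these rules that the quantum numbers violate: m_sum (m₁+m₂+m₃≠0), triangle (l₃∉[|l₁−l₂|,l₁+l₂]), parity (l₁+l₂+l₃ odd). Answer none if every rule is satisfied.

none

azimuthal sum: -1 + 0 + 1 = 0  ✓
0 ≤ 4 ≤ 6 (triangle on l)  ✓
L = 3 + 3 + 4 = 10 (even)  ✓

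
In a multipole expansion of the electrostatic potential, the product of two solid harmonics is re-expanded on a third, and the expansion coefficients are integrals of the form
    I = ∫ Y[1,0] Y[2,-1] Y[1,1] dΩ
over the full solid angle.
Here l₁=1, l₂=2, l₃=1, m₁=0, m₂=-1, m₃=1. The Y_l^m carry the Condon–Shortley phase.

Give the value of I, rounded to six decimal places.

Checks pass: Σm=0; 4 even; l₃=1∈[1,3].
(2·1+1)(2·2+1)(2·1+1) = 45
Δ: 2! 0! 2! / 5! → 1/30
sum: t=1:−1/1 = -1/1
3j²(1 2 1; 0 0 0) = Δ·Π!·Σ² = 2/15  (sign +1)
sum: t=1:−1/2 = -1/2
3j²(1 2 1; 0 -1 1) = Δ·Π!·Σ² = 1/10  (sign -1)
combine: 4πI² = 45·2/15·1/10 = 3/5
take √, sign -1: I = -0.21850969

-0.218510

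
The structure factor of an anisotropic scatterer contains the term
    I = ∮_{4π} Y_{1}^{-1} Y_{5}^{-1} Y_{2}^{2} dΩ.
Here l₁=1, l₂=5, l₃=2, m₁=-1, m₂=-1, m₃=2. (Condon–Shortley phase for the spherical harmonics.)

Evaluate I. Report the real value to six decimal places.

triangle: need 4≤l₃≤6, have 2; I=0

0.000000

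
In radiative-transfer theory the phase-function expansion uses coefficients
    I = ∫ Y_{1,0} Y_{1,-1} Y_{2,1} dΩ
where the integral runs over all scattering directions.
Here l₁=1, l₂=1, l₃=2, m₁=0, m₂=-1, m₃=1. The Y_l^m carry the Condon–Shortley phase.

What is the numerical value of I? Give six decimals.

-0.218510

m-sum 0 ✓  L=4 even ✓  0≤2≤2 ✓
Π(2lᵢ+1) = 3×3×5 = 45
triangle coeff Δ(1,1,2) = 1/30
Σ_t [0,0]: t=0:+1/1 = 1/1
(3j)²=2/15 [(1 1 2; 0 0 0)], sign=+1
Σ_t [0,0]: t=0:+1/2 = 1/2
(3j)²=1/10 [(1 1 2; 0 -1 1)], sign=-1
⇒ 4πI² = 3/5
I = (-1)√(3/5/(4π)) = -0.21850969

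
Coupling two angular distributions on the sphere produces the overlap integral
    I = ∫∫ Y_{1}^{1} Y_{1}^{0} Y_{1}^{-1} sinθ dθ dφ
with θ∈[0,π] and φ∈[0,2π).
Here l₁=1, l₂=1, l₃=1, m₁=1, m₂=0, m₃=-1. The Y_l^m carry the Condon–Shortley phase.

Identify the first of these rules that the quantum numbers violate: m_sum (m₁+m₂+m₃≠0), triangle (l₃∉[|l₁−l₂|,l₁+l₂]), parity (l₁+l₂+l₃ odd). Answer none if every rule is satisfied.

parity

m₁+m₂+m₃ = 1 + 0 − 1 = 0  ✓
triangle: |1−1|=0 ≤ l₃=1 ≤ 1+1=2  ✓
parity: l₁+l₂+l₃ = 3 is odd  ✗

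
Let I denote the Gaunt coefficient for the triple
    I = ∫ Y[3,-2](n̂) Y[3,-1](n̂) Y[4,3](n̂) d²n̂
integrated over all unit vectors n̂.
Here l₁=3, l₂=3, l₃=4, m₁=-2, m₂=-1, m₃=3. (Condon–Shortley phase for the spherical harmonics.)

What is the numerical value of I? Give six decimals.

m-sum 0 ✓  L=10 even ✓  0≤4≤6 ✓
Π(2lᵢ+1) = 7×7×9 = 441
triangle coeff Δ(3,3,4) = 1/34650
Σ_t [0,2]: t=0:+1/72 t=1:−1/16 t=2:+1/72 = -5/144
(3j)²=2/77 [(3 3 4; 0 0 0)], sign=-1
Σ_t [1,2]: t=1:−1/144 t=2:+1/288 = -1/288
(3j)²=1/99 [(3 3 4; -2 -1 3)], sign=+1
⇒ 4πI² = 14/121
I = (-1)√(14/121/(4π)) = -0.09595473

-0.095955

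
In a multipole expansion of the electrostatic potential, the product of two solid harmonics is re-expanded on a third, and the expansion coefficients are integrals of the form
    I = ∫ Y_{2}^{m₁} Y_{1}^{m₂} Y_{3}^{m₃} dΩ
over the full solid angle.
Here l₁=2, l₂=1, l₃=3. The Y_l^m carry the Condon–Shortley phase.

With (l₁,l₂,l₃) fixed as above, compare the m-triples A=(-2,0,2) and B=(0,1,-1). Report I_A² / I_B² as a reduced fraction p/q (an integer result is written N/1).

l's match ⇒ only the (l;m) 3-j factors differ between A and B.
A: triangle coeff Δ(2,1,3) = 1/105; Σ_t [0,0]: t=0:+1/24 = 1/24; (3j)²=1/21 [(2 1 3; -2 0 2)], sign=-1
B: triangle coeff Δ(2,1,3) = 1/105; Σ_t [0,0]: t=0:+1/8 = 1/8; (3j)²=2/35 [(2 1 3; 0 1 -1)], sign=+1
I_A²/I_B² = (1/21)/(2/35) = 5/6

5/6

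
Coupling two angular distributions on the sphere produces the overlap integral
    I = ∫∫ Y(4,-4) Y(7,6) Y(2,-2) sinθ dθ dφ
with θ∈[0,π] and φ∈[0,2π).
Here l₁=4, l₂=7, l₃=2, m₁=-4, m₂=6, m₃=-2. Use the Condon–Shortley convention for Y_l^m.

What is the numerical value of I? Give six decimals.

0.000000

l₃=2 ∉ [3,11] — triangle fails ⇒ I = 0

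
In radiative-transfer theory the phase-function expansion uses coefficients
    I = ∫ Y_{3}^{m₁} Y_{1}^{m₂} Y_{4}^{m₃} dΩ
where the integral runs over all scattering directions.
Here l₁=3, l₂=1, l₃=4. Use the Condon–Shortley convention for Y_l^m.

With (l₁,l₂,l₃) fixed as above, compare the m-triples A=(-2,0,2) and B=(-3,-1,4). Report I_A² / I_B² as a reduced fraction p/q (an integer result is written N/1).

3/7

Same 3,1,4: normalisation and zero-m 3j drop out of the ratio.
A: Δ: 0! 6! 2! / 9! → 1/252; sum: t=0:+1/120 = 1/120; 3j²(3 1 4; -2 0 2) = Δ·Π!·Σ² = 1/21  (sign +1)
B: Δ: 0! 6! 2! / 9! → 1/252; sum: t=0:+1/1440 = 1/1440; 3j²(3 1 4; -3 -1 4) = Δ·Π!·Σ² = 1/9  (sign +1)
I_A²/I_B² = (1/21)/(1/9) = 3/7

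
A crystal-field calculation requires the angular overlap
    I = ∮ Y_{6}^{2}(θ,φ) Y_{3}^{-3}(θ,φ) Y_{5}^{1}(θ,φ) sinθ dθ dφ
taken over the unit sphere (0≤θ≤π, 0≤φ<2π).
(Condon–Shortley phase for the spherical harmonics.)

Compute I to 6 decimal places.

Checks pass: Σm=0; 14 even; l₃=5∈[3,9].
(2·6+1)(2·3+1)(2·5+1) = 1001
Δ: 4! 8! 2! / 15! → 1/675675
sum: t=1:−1/8640 t=2:+1/2304 t=3:−1/8640 = 7/34560
3j²(6 3 5; 0 0 0) = Δ·Π!·Σ² = 7/429  (sign -1)
sum: t=0:+1/27648 = 1/27648
3j²(6 3 5; 2 -3 1) = Δ·Π!·Σ² = 10/429  (sign +1)
combine: 4πI² = 1001·7/429·10/429 = 490/1287
take √, sign -1: I = -0.17406195

-0.174062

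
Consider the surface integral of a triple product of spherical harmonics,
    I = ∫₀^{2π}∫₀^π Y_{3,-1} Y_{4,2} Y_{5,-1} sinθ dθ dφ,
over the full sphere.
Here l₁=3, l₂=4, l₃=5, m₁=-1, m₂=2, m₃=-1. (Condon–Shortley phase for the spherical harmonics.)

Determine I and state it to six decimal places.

Checks pass: Σm=0; 12 even; l₃=5∈[1,7].
(2·3+1)(2·4+1)(2·5+1) = 693
Δ: 2! 4! 6! / 13! → 1/180180
sum: t=0:+1/576 t=1:−1/144 t=2:+1/576 = -1/288
3j²(3 4 5; 0 0 0) = Δ·Π!·Σ² = 20/1001  (sign +1)
sum: t=0:+1/34560 t=1:−1/720 t=2:+1/384 = 43/34560
3j²(3 4 5; -1 2 -1) = Δ·Π!·Σ² = 1849/180180  (sign +1)
combine: 4πI² = 693·20/1001·1849/180180 = 1849/13013
take √, sign +1: I = 0.10633465

0.106335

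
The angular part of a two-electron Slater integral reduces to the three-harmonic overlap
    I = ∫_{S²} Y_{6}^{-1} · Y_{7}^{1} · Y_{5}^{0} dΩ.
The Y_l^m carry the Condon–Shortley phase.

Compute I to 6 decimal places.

m-sum 0 ✓  L=18 even ✓  1≤5≤13 ✓
Π(2lᵢ+1) = 13×15×11 = 2145
triangle coeff Δ(6,7,5) = 1/174594420
Σ_t [2,6]: t=2:+1/4147200 t=3:−1/207360 t=4:+1/82944 t=5:−1/207360 t=6:+1/4147200 = 1/345600
(3j)²=420/46189 [(6 7 5; 0 0 0)], sign=-1
Σ_t [3,7]: t=3:−1/2073600 t=4:+1/165888 t=5:−1/103680 t=6:+1/414720 t=7:−1/14515200 = -17/9676800
(3j)²=85/19019 [(6 7 5; -1 1 0)], sign=+1
⇒ 4πI² = 4500/51623
I = (-1)√(4500/51623/(4π)) = -0.08328748

-0.083287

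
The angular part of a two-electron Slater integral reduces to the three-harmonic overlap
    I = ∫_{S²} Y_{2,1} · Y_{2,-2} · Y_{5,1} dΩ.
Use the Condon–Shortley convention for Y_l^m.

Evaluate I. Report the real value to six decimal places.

0.000000

l₃=5 ∉ [0,4] — triangle fails ⇒ I = 0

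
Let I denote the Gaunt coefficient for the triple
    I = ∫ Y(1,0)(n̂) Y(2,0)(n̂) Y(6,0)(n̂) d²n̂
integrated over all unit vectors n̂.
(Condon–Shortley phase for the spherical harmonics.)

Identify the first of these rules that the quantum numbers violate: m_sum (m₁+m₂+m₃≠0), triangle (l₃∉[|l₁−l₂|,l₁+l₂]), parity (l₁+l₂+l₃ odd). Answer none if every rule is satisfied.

triangle

m₁+m₂+m₃ = 0 + 0 + 0 = 0  ✓
triangle: |1−2|=1 ≤ l₃=6 ≤ 1+2=3  ✗
parity: l₁+l₂+l₃ = 9 is odd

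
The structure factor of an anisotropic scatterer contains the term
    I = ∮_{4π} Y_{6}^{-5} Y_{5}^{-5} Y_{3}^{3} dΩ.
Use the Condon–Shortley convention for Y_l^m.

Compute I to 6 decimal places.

Σmᵢ = -7 ≠ 0, so the φ-integral vanishes; I = 0

0.000000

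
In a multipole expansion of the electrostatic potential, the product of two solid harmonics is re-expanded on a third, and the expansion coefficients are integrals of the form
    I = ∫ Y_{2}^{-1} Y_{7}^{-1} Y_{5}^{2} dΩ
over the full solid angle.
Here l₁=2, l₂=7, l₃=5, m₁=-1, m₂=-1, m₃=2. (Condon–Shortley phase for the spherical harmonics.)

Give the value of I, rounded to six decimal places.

m-sum 0 ✓  L=14 even ✓  5≤5≤9 ✓
Π(2lᵢ+1) = 5×15×11 = 825
triangle coeff Δ(2,7,5) = 1/15015
Σ_t [2,2]: t=2:+1/57600 = 1/57600
(3j)²=21/715 [(2 7 5; 0 0 0)], sign=-1
Σ_t [3,3]: t=3:−1/181440 = -1/181440
(3j)²=32/3003 [(2 7 5; -1 -1 2)], sign=+1
⇒ 4πI² = 480/1859
I = (-1)√(480/1859/(4π)) = -0.14334284

-0.143343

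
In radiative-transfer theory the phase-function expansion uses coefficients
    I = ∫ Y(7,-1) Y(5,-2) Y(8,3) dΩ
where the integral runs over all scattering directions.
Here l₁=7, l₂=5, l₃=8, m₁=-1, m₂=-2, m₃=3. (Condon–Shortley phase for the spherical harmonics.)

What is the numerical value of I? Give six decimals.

-0.012042

m-sum 0 ✓  L=20 even ✓  2≤8≤12 ✓
Π(2lᵢ+1) = 15×11×17 = 2805
triangle coeff Δ(7,5,8) = 1/814773960
Σ_t [0,4]: t=0:+1/87091200 t=1:−1/4976640 t=2:+1/2073600 t=3:−1/4976640 t=4:+1/87091200 = 1/9676800
(3j)²=360/46189 [(7 5 8; 0 0 0)], sign=+1
Σ_t [0,3]: t=0:+1/69672960 t=1:−1/8709120 t=2:+1/8294400 t=3:−1/62208000 = 1/248832000
(3j)²=7/83980 [(7 5 8; -1 -2 3)], sign=-1
⇒ 4πI² = 1890/1037153
I = (-1)√(1890/1037153/(4π)) = -0.01204216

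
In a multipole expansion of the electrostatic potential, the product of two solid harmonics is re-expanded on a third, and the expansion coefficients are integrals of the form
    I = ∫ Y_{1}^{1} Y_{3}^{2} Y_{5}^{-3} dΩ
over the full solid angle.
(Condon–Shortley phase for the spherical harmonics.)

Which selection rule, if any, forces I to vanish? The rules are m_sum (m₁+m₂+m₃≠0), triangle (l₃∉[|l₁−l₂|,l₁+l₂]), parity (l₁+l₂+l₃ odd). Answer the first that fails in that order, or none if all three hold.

triangle

Σmᵢ = 0  ✓
l₃∈[|l₁−l₂|,l₁+l₂]=[2,4], have l₃=5  ✗
Σlᵢ = 9 ⇒ odd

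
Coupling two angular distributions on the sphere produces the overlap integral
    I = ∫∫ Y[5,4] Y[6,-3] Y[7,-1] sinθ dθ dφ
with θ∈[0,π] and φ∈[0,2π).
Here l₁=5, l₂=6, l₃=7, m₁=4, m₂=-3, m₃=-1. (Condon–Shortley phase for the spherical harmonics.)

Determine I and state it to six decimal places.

-0.145177

m-sum 0 ✓  L=18 even ✓  1≤7≤11 ✓
Π(2lᵢ+1) = 11×13×15 = 2145
triangle coeff Δ(5,6,7) = 1/174594420
Σ_t [0,4]: t=0:+1/4147200 t=1:−1/207360 t=2:+1/82944 t=3:−1/207360 t=4:+1/4147200 = 1/345600
(3j)²=420/46189 [(5 6 7; 0 0 0)], sign=-1
Σ_t [0,1]: t=0:+1/2073600 t=1:−1/6220800 = 1/3110400
(3j)²=3136/230945 [(5 6 7; 4 -3 -1)], sign=+1
⇒ 4πI² = 3951360/14919047
I = (-1)√(3951360/14919047/(4π)) = -0.14517700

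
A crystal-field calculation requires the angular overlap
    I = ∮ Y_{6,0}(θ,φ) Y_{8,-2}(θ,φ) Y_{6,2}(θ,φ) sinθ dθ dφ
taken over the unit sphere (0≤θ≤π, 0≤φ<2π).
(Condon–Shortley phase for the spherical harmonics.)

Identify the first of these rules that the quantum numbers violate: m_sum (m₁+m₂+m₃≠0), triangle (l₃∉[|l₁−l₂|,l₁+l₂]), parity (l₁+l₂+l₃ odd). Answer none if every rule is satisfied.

none

azimuthal sum: 0 − 2 + 2 = 0  ✓
2 ≤ 6 ≤ 14 (triangle on l)  ✓
L = 6 + 8 + 6 = 20 (even)  ✓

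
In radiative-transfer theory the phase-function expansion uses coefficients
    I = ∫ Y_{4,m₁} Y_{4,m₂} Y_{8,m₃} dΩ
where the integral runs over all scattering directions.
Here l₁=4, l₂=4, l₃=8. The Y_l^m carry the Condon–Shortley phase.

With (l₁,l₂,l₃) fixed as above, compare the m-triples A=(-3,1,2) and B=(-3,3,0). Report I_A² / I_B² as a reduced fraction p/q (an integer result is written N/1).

45/4

Shared (l₁,l₂,l₃)=(4,4,8): N and (l;000)² cancel in I_A²/I_B².
A: Δ = 0!·8!·8!/17! = 1/218790; Racah Σ t=0..0: t=0:+1/3628800 = 1/3628800; ⇒ 3j(4 4 8; -3 1 2)² = 8/2431, sgn +1
B: Δ = 0!·8!·8!/17! = 1/218790; Racah Σ t=0..0: t=0:+1/25401600 = 1/25401600; ⇒ 3j(4 4 8; -3 3 0)² = 32/109395, sgn +1
I_A²/I_B² = (8/2431)/(32/109395) = 45/4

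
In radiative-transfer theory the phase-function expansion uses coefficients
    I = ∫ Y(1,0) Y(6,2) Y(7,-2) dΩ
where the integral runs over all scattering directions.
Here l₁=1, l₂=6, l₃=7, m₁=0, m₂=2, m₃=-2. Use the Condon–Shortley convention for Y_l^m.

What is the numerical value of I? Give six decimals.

0.234717

Checks pass: Σm=0; 14 even; l₃=7∈[5,7].
(2·1+1)(2·6+1)(2·7+1) = 585
Δ: 0! 2! 12! / 15! → 1/1365
sum: t=0:+1/518400 = 1/518400
3j²(1 6 7; 0 0 0) = Δ·Π!·Σ² = 7/195  (sign -1)
sum: t=0:+1/967680 = 1/967680
3j²(1 6 7; 0 2 -2) = Δ·Π!·Σ² = 3/91  (sign -1)
combine: 4πI² = 585·7/195·3/91 = 9/13
take √, sign +1: I = 0.23471705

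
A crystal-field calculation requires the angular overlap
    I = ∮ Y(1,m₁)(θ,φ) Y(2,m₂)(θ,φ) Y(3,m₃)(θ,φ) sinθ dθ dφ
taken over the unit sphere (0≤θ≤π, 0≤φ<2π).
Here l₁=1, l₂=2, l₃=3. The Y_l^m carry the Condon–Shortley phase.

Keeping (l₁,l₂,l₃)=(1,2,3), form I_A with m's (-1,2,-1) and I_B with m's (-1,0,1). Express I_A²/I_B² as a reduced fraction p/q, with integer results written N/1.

l's match ⇒ only the (l;m) 3-j factors differ between A and B.
A: triangle coeff Δ(1,2,3) = 1/105; Σ_t [0,0]: t=0:+1/48 = 1/48; (3j)²=1/105 [(1 2 3; -1 2 -1)], sign=+1
B: triangle coeff Δ(1,2,3) = 1/105; Σ_t [0,0]: t=0:+1/8 = 1/8; (3j)²=2/35 [(1 2 3; -1 0 1)], sign=+1
I_A²/I_B² = (1/105)/(2/35) = 1/6

1/6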